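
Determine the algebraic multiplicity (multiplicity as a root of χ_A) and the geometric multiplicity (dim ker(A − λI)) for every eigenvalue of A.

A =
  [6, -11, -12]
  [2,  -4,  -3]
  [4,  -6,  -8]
λ = -2: alg = 3, geom = 1

Step 1 — factor the characteristic polynomial to read off the algebraic multiplicities:
  χ_A(x) = (x + 2)^3

Step 2 — compute geometric multiplicities via the rank-nullity identity g(λ) = n − rank(A − λI):
  rank(A − (-2)·I) = 2, so dim ker(A − (-2)·I) = n − 2 = 1

Summary:
  λ = -2: algebraic multiplicity = 3, geometric multiplicity = 1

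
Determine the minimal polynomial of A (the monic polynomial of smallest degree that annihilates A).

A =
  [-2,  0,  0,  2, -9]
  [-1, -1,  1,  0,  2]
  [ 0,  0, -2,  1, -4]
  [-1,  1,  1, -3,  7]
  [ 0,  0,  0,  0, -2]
x^3 + 6*x^2 + 12*x + 8

The characteristic polynomial is χ_A(x) = (x + 2)^5, so the eigenvalues are known. The minimal polynomial is
  m_A(x) = Π_λ (x − λ)^{k_λ}
where k_λ is the size of the *largest* Jordan block for λ (equivalently, the smallest k with (A − λI)^k v = 0 for every generalised eigenvector v of λ).

  λ = -2: largest Jordan block has size 3, contributing (x + 2)^3

So m_A(x) = (x + 2)^3 = x^3 + 6*x^2 + 12*x + 8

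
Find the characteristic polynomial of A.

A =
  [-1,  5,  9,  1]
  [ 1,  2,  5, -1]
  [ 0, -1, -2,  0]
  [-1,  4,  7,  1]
x^4

Expanding det(x·I − A) (e.g. by cofactor expansion or by noting that A is similar to its Jordan form J, which has the same characteristic polynomial as A) gives
  χ_A(x) = x^4
which factors as x^4. The eigenvalues (with algebraic multiplicities) are λ = 0 with multiplicity 4.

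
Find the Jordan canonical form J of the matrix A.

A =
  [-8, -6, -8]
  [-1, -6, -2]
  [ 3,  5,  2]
J_3(-4)

The characteristic polynomial is
  det(x·I − A) = x^3 + 12*x^2 + 48*x + 64 = (x + 4)^3

Eigenvalues and multiplicities (the geometric multiplicity of λ is n − rank(A − λI), which equals the number of Jordan blocks for λ):
  λ = -4: algebraic multiplicity = 3, geometric multiplicity = 1

Determining the block sizes for each eigenvalue:
  λ = -4: one block (gm = 1), so the single block has size am = 3 → block sizes [3]

Assembling the blocks gives a Jordan form
J =
  [-4,  1,  0]
  [ 0, -4,  1]
  [ 0,  0, -4]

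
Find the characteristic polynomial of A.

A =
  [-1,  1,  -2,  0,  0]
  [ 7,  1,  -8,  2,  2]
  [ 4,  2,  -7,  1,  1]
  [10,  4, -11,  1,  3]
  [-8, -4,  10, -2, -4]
x^5 + 10*x^4 + 40*x^3 + 80*x^2 + 80*x + 32

Expanding det(x·I − A) (e.g. by cofactor expansion or by noting that A is similar to its Jordan form J, which has the same characteristic polynomial as A) gives
  χ_A(x) = x^5 + 10*x^4 + 40*x^3 + 80*x^2 + 80*x + 32
which factors as (x + 2)^5. The eigenvalues (with algebraic multiplicities) are λ = -2 with multiplicity 5.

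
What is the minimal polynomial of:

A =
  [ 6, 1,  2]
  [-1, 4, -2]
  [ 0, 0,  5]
x^2 - 10*x + 25

The characteristic polynomial is χ_A(x) = (x - 5)^3, so the eigenvalues are known. The minimal polynomial is
  m_A(x) = Π_λ (x − λ)^{k_λ}
where k_λ is the size of the *largest* Jordan block for λ (equivalently, the smallest k with (A − λI)^k v = 0 for every generalised eigenvector v of λ).

  λ = 5: largest Jordan block has size 2, contributing (x − 5)^2

So m_A(x) = (x - 5)^2 = x^2 - 10*x + 25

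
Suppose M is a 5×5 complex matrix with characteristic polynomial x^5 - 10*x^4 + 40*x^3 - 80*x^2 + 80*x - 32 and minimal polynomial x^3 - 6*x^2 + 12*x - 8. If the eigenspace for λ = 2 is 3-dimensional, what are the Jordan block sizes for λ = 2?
Block sizes for λ = 2: [3, 1, 1]

Step 1 — from the characteristic polynomial, algebraic multiplicity of λ = 2 is 5. From dim ker(M − (2)·I) = 3, there are exactly 3 Jordan blocks for λ = 2.
Step 2 — from the minimal polynomial, the factor (x − 2)^3 tells us the largest block for λ = 2 has size 3.
Step 3 — with total size 5, 3 blocks, and largest block 3, the block sizes (in nonincreasing order) are [3, 1, 1].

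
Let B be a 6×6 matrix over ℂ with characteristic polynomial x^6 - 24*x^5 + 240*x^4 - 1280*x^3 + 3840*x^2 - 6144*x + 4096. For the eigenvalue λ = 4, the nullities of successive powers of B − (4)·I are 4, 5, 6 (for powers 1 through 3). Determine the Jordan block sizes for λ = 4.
Block sizes for λ = 4: [3, 1, 1, 1]

From the dimensions of kernels of powers, the number of Jordan blocks of size at least j is d_j − d_{j−1} where d_j = dim ker(N^j) (with d_0 = 0). Computing the differences gives [4, 1, 1].
The number of blocks of size exactly k is (#blocks of size ≥ k) − (#blocks of size ≥ k + 1), so the partition is: 3 block(s) of size 1, 1 block(s) of size 3.
In nonincreasing order the block sizes are [3, 1, 1, 1].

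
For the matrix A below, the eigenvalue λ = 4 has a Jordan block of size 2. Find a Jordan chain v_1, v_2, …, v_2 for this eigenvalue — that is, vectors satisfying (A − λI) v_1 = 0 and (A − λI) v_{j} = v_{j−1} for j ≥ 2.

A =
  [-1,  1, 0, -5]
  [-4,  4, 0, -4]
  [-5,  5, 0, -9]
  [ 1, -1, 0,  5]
A Jordan chain for λ = 4 of length 2:
v_1 = (1, 0, 1, -1)ᵀ
v_2 = (0, 1, 1, 0)ᵀ

Let N = A − (4)·I. We want v_2 with N^2 v_2 = 0 but N^1 v_2 ≠ 0; then v_{j-1} := N · v_j for j = 2, …, 2.

Pick v_2 = (0, 1, 1, 0)ᵀ.
Then v_1 = N · v_2 = (1, 0, 1, -1)ᵀ.

Sanity check: (A − (4)·I) v_1 = (0, 0, 0, 0)ᵀ = 0. ✓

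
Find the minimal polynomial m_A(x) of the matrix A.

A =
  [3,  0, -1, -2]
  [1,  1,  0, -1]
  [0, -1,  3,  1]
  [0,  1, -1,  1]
x^3 - 6*x^2 + 12*x - 8

The characteristic polynomial is χ_A(x) = (x - 2)^4, so the eigenvalues are known. The minimal polynomial is
  m_A(x) = Π_λ (x − λ)^{k_λ}
where k_λ is the size of the *largest* Jordan block for λ (equivalently, the smallest k with (A − λI)^k v = 0 for every generalised eigenvector v of λ).

  λ = 2: largest Jordan block has size 3, contributing (x − 2)^3

So m_A(x) = (x - 2)^3 = x^3 - 6*x^2 + 12*x - 8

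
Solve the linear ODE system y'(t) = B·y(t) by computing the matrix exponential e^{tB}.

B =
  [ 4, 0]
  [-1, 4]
e^{tB} =
  [exp(4*t), 0]
  [-t*exp(4*t), exp(4*t)]

Strategy: write B = P · J · P⁻¹ where J is a Jordan canonical form, so e^{tB} = P · e^{tJ} · P⁻¹, and e^{tJ} can be computed block-by-block.

B has Jordan form
J =
  [4, 1]
  [0, 4]
(up to reordering of blocks).

Per-block formulas:
  For a 2×2 Jordan block J_2(4): exp(t · J_2(4)) = e^(4t)·(I + t·N), where N is the 2×2 nilpotent shift.

After assembling e^{tJ} and conjugating by P, we get:

e^{tB} =
  [exp(4*t), 0]
  [-t*exp(4*t), exp(4*t)]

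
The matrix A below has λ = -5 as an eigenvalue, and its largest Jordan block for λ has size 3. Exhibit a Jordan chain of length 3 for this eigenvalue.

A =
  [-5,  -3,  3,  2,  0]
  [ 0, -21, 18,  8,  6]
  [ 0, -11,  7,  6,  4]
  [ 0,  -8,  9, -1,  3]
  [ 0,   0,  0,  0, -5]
A Jordan chain for λ = -5 of length 3:
v_1 = (-1, -6, -4, -3, 0)ᵀ
v_2 = (-3, -16, -11, -8, 0)ᵀ
v_3 = (0, 1, 0, 0, 0)ᵀ

Let N = A − (-5)·I. We want v_3 with N^3 v_3 = 0 but N^2 v_3 ≠ 0; then v_{j-1} := N · v_j for j = 3, …, 2.

Pick v_3 = (0, 1, 0, 0, 0)ᵀ.
Then v_2 = N · v_3 = (-3, -16, -11, -8, 0)ᵀ.
Then v_1 = N · v_2 = (-1, -6, -4, -3, 0)ᵀ.

Sanity check: (A − (-5)·I) v_1 = (0, 0, 0, 0, 0)ᵀ = 0. ✓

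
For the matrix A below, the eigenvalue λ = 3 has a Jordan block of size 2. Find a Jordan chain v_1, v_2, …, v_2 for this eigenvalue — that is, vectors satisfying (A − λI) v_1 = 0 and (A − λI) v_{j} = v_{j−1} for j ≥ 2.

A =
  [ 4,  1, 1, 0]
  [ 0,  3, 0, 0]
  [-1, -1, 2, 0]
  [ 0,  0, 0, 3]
A Jordan chain for λ = 3 of length 2:
v_1 = (1, 0, -1, 0)ᵀ
v_2 = (1, 0, 0, 0)ᵀ

Let N = A − (3)·I. We want v_2 with N^2 v_2 = 0 but N^1 v_2 ≠ 0; then v_{j-1} := N · v_j for j = 2, …, 2.

Pick v_2 = (1, 0, 0, 0)ᵀ.
Then v_1 = N · v_2 = (1, 0, -1, 0)ᵀ.

Sanity check: (A − (3)·I) v_1 = (0, 0, 0, 0)ᵀ = 0. ✓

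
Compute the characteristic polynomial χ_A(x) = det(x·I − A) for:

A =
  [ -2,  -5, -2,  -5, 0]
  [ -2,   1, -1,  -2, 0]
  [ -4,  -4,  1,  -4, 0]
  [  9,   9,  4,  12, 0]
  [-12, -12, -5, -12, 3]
x^5 - 15*x^4 + 90*x^3 - 270*x^2 + 405*x - 243

Expanding det(x·I − A) (e.g. by cofactor expansion or by noting that A is similar to its Jordan form J, which has the same characteristic polynomial as A) gives
  χ_A(x) = x^5 - 15*x^4 + 90*x^3 - 270*x^2 + 405*x - 243
which factors as (x - 3)^5. The eigenvalues (with algebraic multiplicities) are λ = 3 with multiplicity 5.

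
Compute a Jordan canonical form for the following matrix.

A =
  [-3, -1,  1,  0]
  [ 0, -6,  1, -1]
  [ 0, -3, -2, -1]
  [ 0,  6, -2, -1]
J_2(-3) ⊕ J_2(-3)

The characteristic polynomial is
  det(x·I − A) = x^4 + 12*x^3 + 54*x^2 + 108*x + 81 = (x + 3)^4

Eigenvalues and multiplicities (the geometric multiplicity of λ is n − rank(A − λI), which equals the number of Jordan blocks for λ):
  λ = -3: algebraic multiplicity = 4, geometric multiplicity = 2

Determining the block sizes for each eigenvalue:
  λ = -3: with am = 4 and gm = 2, the partition is not yet determined (e.g. several partitions of 4 into 2 parts exist). Let N = A − (-3)·I. Computing rank(N^1) = 2, rank(N^2) = 0; the number of blocks of size ≥ j is rank(N^{j−1}) − rank(N^j), giving [2, 2]. So we have 2 block(s) of size 2 → block sizes [2, 2]

Assembling the blocks gives a Jordan form
J =
  [-3,  1,  0,  0]
  [ 0, -3,  0,  0]
  [ 0,  0, -3,  1]
  [ 0,  0,  0, -3]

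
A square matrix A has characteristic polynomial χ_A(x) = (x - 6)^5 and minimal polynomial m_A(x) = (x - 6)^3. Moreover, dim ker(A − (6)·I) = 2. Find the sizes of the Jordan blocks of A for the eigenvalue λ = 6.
Block sizes for λ = 6: [3, 2]

Step 1 — from the characteristic polynomial, algebraic multiplicity of λ = 6 is 5. From dim ker(A − (6)·I) = 2, there are exactly 2 Jordan blocks for λ = 6.
Step 2 — from the minimal polynomial, the factor (x − 6)^3 tells us the largest block for λ = 6 has size 3.
Step 3 — with total size 5, 2 blocks, and largest block 3, the block sizes (in nonincreasing order) are [3, 2].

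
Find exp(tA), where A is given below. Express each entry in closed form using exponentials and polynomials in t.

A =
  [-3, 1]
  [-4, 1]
e^{tA} =
  [-2*t*exp(-t) + exp(-t), t*exp(-t)]
  [-4*t*exp(-t), 2*t*exp(-t) + exp(-t)]

Strategy: write A = P · J · P⁻¹ where J is a Jordan canonical form, so e^{tA} = P · e^{tJ} · P⁻¹, and e^{tJ} can be computed block-by-block.

A has Jordan form
J =
  [-1,  1]
  [ 0, -1]
(up to reordering of blocks).

Per-block formulas:
  For a 2×2 Jordan block J_2(-1): exp(t · J_2(-1)) = e^(-1t)·(I + t·N), where N is the 2×2 nilpotent shift.

After assembling e^{tJ} and conjugating by P, we get:

e^{tA} =
  [-2*t*exp(-t) + exp(-t), t*exp(-t)]
  [-4*t*exp(-t), 2*t*exp(-t) + exp(-t)]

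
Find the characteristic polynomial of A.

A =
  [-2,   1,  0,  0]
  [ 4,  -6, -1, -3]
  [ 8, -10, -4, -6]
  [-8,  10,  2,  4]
x^4 + 8*x^3 + 24*x^2 + 32*x + 16

Expanding det(x·I − A) (e.g. by cofactor expansion or by noting that A is similar to its Jordan form J, which has the same characteristic polynomial as A) gives
  χ_A(x) = x^4 + 8*x^3 + 24*x^2 + 32*x + 16
which factors as (x + 2)^4. The eigenvalues (with algebraic multiplicities) are λ = -2 with multiplicity 4.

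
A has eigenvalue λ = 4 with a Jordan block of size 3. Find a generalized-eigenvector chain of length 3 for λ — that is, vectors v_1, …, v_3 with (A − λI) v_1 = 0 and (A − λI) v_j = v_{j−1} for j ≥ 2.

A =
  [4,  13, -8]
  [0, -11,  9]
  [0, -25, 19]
A Jordan chain for λ = 4 of length 3:
v_1 = (5, 0, 0)ᵀ
v_2 = (13, -15, -25)ᵀ
v_3 = (0, 1, 0)ᵀ

Let N = A − (4)·I. We want v_3 with N^3 v_3 = 0 but N^2 v_3 ≠ 0; then v_{j-1} := N · v_j for j = 3, …, 2.

Pick v_3 = (0, 1, 0)ᵀ.
Then v_2 = N · v_3 = (13, -15, -25)ᵀ.
Then v_1 = N · v_2 = (5, 0, 0)ᵀ.

Sanity check: (A − (4)·I) v_1 = (0, 0, 0)ᵀ = 0. ✓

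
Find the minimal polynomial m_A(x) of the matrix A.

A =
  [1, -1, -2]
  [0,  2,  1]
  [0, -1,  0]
x^3 - 3*x^2 + 3*x - 1

The characteristic polynomial is χ_A(x) = (x - 1)^3, so the eigenvalues are known. The minimal polynomial is
  m_A(x) = Π_λ (x − λ)^{k_λ}
where k_λ is the size of the *largest* Jordan block for λ (equivalently, the smallest k with (A − λI)^k v = 0 for every generalised eigenvector v of λ).

  λ = 1: largest Jordan block has size 3, contributing (x − 1)^3

So m_A(x) = (x - 1)^3 = x^3 - 3*x^2 + 3*x - 1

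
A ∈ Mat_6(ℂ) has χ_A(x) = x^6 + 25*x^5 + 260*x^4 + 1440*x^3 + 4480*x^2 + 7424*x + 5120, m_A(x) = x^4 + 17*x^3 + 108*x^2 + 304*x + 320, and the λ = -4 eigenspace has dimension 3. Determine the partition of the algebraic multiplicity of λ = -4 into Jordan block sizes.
Block sizes for λ = -4: [3, 1, 1]

Step 1 — from the characteristic polynomial, algebraic multiplicity of λ = -4 is 5. From dim ker(A − (-4)·I) = 3, there are exactly 3 Jordan blocks for λ = -4.
Step 2 — from the minimal polynomial, the factor (x + 4)^3 tells us the largest block for λ = -4 has size 3.
Step 3 — with total size 5, 3 blocks, and largest block 3, the block sizes (in nonincreasing order) are [3, 1, 1].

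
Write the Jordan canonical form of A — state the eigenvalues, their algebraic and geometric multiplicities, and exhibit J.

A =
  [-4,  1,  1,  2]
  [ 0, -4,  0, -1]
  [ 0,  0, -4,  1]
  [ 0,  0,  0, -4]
J_2(-4) ⊕ J_2(-4)

The characteristic polynomial is
  det(x·I − A) = x^4 + 16*x^3 + 96*x^2 + 256*x + 256 = (x + 4)^4

Eigenvalues and multiplicities (the geometric multiplicity of λ is n − rank(A − λI), which equals the number of Jordan blocks for λ):
  λ = -4: algebraic multiplicity = 4, geometric multiplicity = 2

Determining the block sizes for each eigenvalue:
  λ = -4: with am = 4 and gm = 2, the partition is not yet determined (e.g. several partitions of 4 into 2 parts exist). Let N = A − (-4)·I. Computing rank(N^1) = 2, rank(N^2) = 0; the number of blocks of size ≥ j is rank(N^{j−1}) − rank(N^j), giving [2, 2]. So we have 2 block(s) of size 2 → block sizes [2, 2]

Assembling the blocks gives a Jordan form
J =
  [-4,  1,  0,  0]
  [ 0, -4,  0,  0]
  [ 0,  0, -4,  1]
  [ 0,  0,  0, -4]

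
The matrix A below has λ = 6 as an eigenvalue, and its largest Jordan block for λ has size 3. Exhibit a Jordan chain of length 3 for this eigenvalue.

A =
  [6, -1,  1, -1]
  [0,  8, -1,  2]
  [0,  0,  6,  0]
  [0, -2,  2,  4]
A Jordan chain for λ = 6 of length 3:
v_1 = (-1, 2, 0, -2)ᵀ
v_2 = (1, -1, 0, 2)ᵀ
v_3 = (0, 0, 1, 0)ᵀ

Let N = A − (6)·I. We want v_3 with N^3 v_3 = 0 but N^2 v_3 ≠ 0; then v_{j-1} := N · v_j for j = 3, …, 2.

Pick v_3 = (0, 0, 1, 0)ᵀ.
Then v_2 = N · v_3 = (1, -1, 0, 2)ᵀ.
Then v_1 = N · v_2 = (-1, 2, 0, -2)ᵀ.

Sanity check: (A − (6)·I) v_1 = (0, 0, 0, 0)ᵀ = 0. ✓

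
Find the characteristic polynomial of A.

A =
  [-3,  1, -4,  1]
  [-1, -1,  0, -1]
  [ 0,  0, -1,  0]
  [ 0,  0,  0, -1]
x^4 + 6*x^3 + 13*x^2 + 12*x + 4

Expanding det(x·I − A) (e.g. by cofactor expansion or by noting that A is similar to its Jordan form J, which has the same characteristic polynomial as A) gives
  χ_A(x) = x^4 + 6*x^3 + 13*x^2 + 12*x + 4
which factors as (x + 1)^2*(x + 2)^2. The eigenvalues (with algebraic multiplicities) are λ = -2 with multiplicity 2, λ = -1 with multiplicity 2.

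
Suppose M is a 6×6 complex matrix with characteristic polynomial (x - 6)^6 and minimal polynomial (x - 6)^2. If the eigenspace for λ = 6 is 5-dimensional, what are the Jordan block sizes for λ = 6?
Block sizes for λ = 6: [2, 1, 1, 1, 1]

Step 1 — from the characteristic polynomial, algebraic multiplicity of λ = 6 is 6. From dim ker(M − (6)·I) = 5, there are exactly 5 Jordan blocks for λ = 6.
Step 2 — from the minimal polynomial, the factor (x − 6)^2 tells us the largest block for λ = 6 has size 2.
Step 3 — with total size 6, 5 blocks, and largest block 2, the block sizes (in nonincreasing order) are [2, 1, 1, 1, 1].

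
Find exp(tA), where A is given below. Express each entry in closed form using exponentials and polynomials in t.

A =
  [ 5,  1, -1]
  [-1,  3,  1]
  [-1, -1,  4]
e^{tA} =
  [t^2*exp(4*t)/2 + t*exp(4*t) + exp(4*t), t^2*exp(4*t)/2 + t*exp(4*t), -t*exp(4*t)]
  [-t^2*exp(4*t)/2 - t*exp(4*t), -t^2*exp(4*t)/2 - t*exp(4*t) + exp(4*t), t*exp(4*t)]
  [-t*exp(4*t), -t*exp(4*t), exp(4*t)]

Strategy: write A = P · J · P⁻¹ where J is a Jordan canonical form, so e^{tA} = P · e^{tJ} · P⁻¹, and e^{tJ} can be computed block-by-block.

A has Jordan form
J =
  [4, 1, 0]
  [0, 4, 1]
  [0, 0, 4]
(up to reordering of blocks).

Per-block formulas:
  For a 3×3 Jordan block J_3(4): exp(t · J_3(4)) = e^(4t)·(I + t·N + (t^2/2)·N^2), where N is the 3×3 nilpotent shift.

After assembling e^{tJ} and conjugating by P, we get:

e^{tA} =
  [t^2*exp(4*t)/2 + t*exp(4*t) + exp(4*t), t^2*exp(4*t)/2 + t*exp(4*t), -t*exp(4*t)]
  [-t^2*exp(4*t)/2 - t*exp(4*t), -t^2*exp(4*t)/2 - t*exp(4*t) + exp(4*t), t*exp(4*t)]
  [-t*exp(4*t), -t*exp(4*t), exp(4*t)]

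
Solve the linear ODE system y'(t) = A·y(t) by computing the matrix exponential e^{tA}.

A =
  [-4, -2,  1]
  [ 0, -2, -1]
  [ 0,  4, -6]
e^{tA} =
  [exp(-4*t), -2*t*exp(-4*t), t*exp(-4*t)]
  [0, 2*t*exp(-4*t) + exp(-4*t), -t*exp(-4*t)]
  [0, 4*t*exp(-4*t), -2*t*exp(-4*t) + exp(-4*t)]

Strategy: write A = P · J · P⁻¹ where J is a Jordan canonical form, so e^{tA} = P · e^{tJ} · P⁻¹, and e^{tJ} can be computed block-by-block.

A has Jordan form
J =
  [-4,  1,  0]
  [ 0, -4,  0]
  [ 0,  0, -4]
(up to reordering of blocks).

Per-block formulas:
  For a 2×2 Jordan block J_2(-4): exp(t · J_2(-4)) = e^(-4t)·(I + t·N), where N is the 2×2 nilpotent shift.
  For a 1×1 block at λ = -4: exp(t · [-4]) = [e^(-4t)].

After assembling e^{tJ} and conjugating by P, we get:

e^{tA} =
  [exp(-4*t), -2*t*exp(-4*t), t*exp(-4*t)]
  [0, 2*t*exp(-4*t) + exp(-4*t), -t*exp(-4*t)]
  [0, 4*t*exp(-4*t), -2*t*exp(-4*t) + exp(-4*t)]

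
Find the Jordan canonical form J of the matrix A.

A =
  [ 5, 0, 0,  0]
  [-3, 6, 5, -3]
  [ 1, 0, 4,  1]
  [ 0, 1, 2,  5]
J_3(5) ⊕ J_1(5)

The characteristic polynomial is
  det(x·I − A) = x^4 - 20*x^3 + 150*x^2 - 500*x + 625 = (x - 5)^4

Eigenvalues and multiplicities (the geometric multiplicity of λ is n − rank(A − λI), which equals the number of Jordan blocks for λ):
  λ = 5: algebraic multiplicity = 4, geometric multiplicity = 2

Determining the block sizes for each eigenvalue:
  λ = 5: with am = 4 and gm = 2, the partition is not yet determined (e.g. several partitions of 4 into 2 parts exist). Let N = A − (5)·I. Computing rank(N^1) = 2, rank(N^2) = 1, rank(N^3) = 0; the number of blocks of size ≥ j is rank(N^{j−1}) − rank(N^j), giving [2, 1, 1]. So we have 1 block(s) of size 3, 1 block(s) of size 1 → block sizes [3, 1]

Assembling the blocks gives a Jordan form
J =
  [5, 1, 0, 0]
  [0, 5, 1, 0]
  [0, 0, 5, 0]
  [0, 0, 0, 5]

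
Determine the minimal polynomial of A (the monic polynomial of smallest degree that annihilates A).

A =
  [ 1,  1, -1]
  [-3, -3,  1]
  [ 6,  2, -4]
x^2 + 4*x + 4

The characteristic polynomial is χ_A(x) = (x + 2)^3, so the eigenvalues are known. The minimal polynomial is
  m_A(x) = Π_λ (x − λ)^{k_λ}
where k_λ is the size of the *largest* Jordan block for λ (equivalently, the smallest k with (A − λI)^k v = 0 for every generalised eigenvector v of λ).

  λ = -2: largest Jordan block has size 2, contributing (x + 2)^2

So m_A(x) = (x + 2)^2 = x^2 + 4*x + 4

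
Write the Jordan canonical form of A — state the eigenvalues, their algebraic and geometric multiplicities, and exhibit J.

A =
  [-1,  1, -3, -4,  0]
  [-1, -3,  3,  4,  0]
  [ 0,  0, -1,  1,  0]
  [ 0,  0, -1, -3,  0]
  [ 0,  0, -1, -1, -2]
J_3(-2) ⊕ J_1(-2) ⊕ J_1(-2)

The characteristic polynomial is
  det(x·I − A) = x^5 + 10*x^4 + 40*x^3 + 80*x^2 + 80*x + 32 = (x + 2)^5

Eigenvalues and multiplicities (the geometric multiplicity of λ is n − rank(A − λI), which equals the number of Jordan blocks for λ):
  λ = -2: algebraic multiplicity = 5, geometric multiplicity = 3

Determining the block sizes for each eigenvalue:
  λ = -2: with am = 5 and gm = 3, the partition is not yet determined (e.g. several partitions of 5 into 3 parts exist). Let N = A − (-2)·I. Computing rank(N^1) = 2, rank(N^2) = 1, rank(N^3) = 0; the number of blocks of size ≥ j is rank(N^{j−1}) − rank(N^j), giving [3, 1, 1]. So we have 1 block(s) of size 3, 2 block(s) of size 1 → block sizes [3, 1, 1]

Assembling the blocks gives a Jordan form
J =
  [-2,  1,  0,  0,  0]
  [ 0, -2,  1,  0,  0]
  [ 0,  0, -2,  0,  0]
  [ 0,  0,  0, -2,  0]
  [ 0,  0,  0,  0, -2]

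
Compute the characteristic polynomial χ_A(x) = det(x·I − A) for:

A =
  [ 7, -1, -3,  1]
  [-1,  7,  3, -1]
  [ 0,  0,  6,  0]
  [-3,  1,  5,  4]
x^4 - 24*x^3 + 216*x^2 - 864*x + 1296

Expanding det(x·I − A) (e.g. by cofactor expansion or by noting that A is similar to its Jordan form J, which has the same characteristic polynomial as A) gives
  χ_A(x) = x^4 - 24*x^3 + 216*x^2 - 864*x + 1296
which factors as (x - 6)^4. The eigenvalues (with algebraic multiplicities) are λ = 6 with multiplicity 4.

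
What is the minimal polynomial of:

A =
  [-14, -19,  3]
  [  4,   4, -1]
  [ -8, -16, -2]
x^3 + 12*x^2 + 48*x + 64

The characteristic polynomial is χ_A(x) = (x + 4)^3, so the eigenvalues are known. The minimal polynomial is
  m_A(x) = Π_λ (x − λ)^{k_λ}
where k_λ is the size of the *largest* Jordan block for λ (equivalently, the smallest k with (A − λI)^k v = 0 for every generalised eigenvector v of λ).

  λ = -4: largest Jordan block has size 3, contributing (x + 4)^3

So m_A(x) = (x + 4)^3 = x^3 + 12*x^2 + 48*x + 64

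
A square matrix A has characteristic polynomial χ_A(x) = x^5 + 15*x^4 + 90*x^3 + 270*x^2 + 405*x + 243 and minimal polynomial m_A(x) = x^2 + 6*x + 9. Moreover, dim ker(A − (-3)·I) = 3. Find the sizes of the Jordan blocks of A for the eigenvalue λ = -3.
Block sizes for λ = -3: [2, 2, 1]

Step 1 — from the characteristic polynomial, algebraic multiplicity of λ = -3 is 5. From dim ker(A − (-3)·I) = 3, there are exactly 3 Jordan blocks for λ = -3.
Step 2 — from the minimal polynomial, the factor (x + 3)^2 tells us the largest block for λ = -3 has size 2.
Step 3 — with total size 5, 3 blocks, and largest block 2, the block sizes (in nonincreasing order) are [2, 2, 1].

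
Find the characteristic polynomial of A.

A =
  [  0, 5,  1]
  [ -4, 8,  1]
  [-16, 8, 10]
x^3 - 18*x^2 + 108*x - 216

Expanding det(x·I − A) (e.g. by cofactor expansion or by noting that A is similar to its Jordan form J, which has the same characteristic polynomial as A) gives
  χ_A(x) = x^3 - 18*x^2 + 108*x - 216
which factors as (x - 6)^3. The eigenvalues (with algebraic multiplicities) are λ = 6 with multiplicity 3.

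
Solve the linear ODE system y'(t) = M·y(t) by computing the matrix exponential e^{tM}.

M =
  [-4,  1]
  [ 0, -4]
e^{tM} =
  [exp(-4*t), t*exp(-4*t)]
  [0, exp(-4*t)]

Strategy: write M = P · J · P⁻¹ where J is a Jordan canonical form, so e^{tM} = P · e^{tJ} · P⁻¹, and e^{tJ} can be computed block-by-block.

M has Jordan form
J =
  [-4,  1]
  [ 0, -4]
(up to reordering of blocks).

Per-block formulas:
  For a 2×2 Jordan block J_2(-4): exp(t · J_2(-4)) = e^(-4t)·(I + t·N), where N is the 2×2 nilpotent shift.

After assembling e^{tJ} and conjugating by P, we get:

e^{tM} =
  [exp(-4*t), t*exp(-4*t)]
  [0, exp(-4*t)]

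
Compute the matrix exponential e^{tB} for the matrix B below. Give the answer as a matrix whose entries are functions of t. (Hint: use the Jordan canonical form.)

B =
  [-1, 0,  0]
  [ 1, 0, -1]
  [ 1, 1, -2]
e^{tB} =
  [exp(-t), 0, 0]
  [t*exp(-t), t*exp(-t) + exp(-t), -t*exp(-t)]
  [t*exp(-t), t*exp(-t), -t*exp(-t) + exp(-t)]

Strategy: write B = P · J · P⁻¹ where J is a Jordan canonical form, so e^{tB} = P · e^{tJ} · P⁻¹, and e^{tJ} can be computed block-by-block.

B has Jordan form
J =
  [-1,  1,  0]
  [ 0, -1,  0]
  [ 0,  0, -1]
(up to reordering of blocks).

Per-block formulas:
  For a 1×1 block at λ = -1: exp(t · [-1]) = [e^(-1t)].
  For a 2×2 Jordan block J_2(-1): exp(t · J_2(-1)) = e^(-1t)·(I + t·N), where N is the 2×2 nilpotent shift.

After assembling e^{tJ} and conjugating by P, we get:

e^{tB} =
  [exp(-t), 0, 0]
  [t*exp(-t), t*exp(-t) + exp(-t), -t*exp(-t)]
  [t*exp(-t), t*exp(-t), -t*exp(-t) + exp(-t)]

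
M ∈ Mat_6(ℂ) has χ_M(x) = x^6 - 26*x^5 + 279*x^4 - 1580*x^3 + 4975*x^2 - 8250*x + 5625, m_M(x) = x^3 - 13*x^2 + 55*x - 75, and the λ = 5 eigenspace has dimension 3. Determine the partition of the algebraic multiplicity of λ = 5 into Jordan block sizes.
Block sizes for λ = 5: [2, 1, 1]

Step 1 — from the characteristic polynomial, algebraic multiplicity of λ = 5 is 4. From dim ker(M − (5)·I) = 3, there are exactly 3 Jordan blocks for λ = 5.
Step 2 — from the minimal polynomial, the factor (x − 5)^2 tells us the largest block for λ = 5 has size 2.
Step 3 — with total size 4, 3 blocks, and largest block 2, the block sizes (in nonincreasing order) are [2, 1, 1].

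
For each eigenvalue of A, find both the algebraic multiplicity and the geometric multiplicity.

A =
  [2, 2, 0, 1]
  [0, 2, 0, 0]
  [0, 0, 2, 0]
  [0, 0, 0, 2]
λ = 2: alg = 4, geom = 3

Step 1 — factor the characteristic polynomial to read off the algebraic multiplicities:
  χ_A(x) = (x - 2)^4

Step 2 — compute geometric multiplicities via the rank-nullity identity g(λ) = n − rank(A − λI):
  rank(A − (2)·I) = 1, so dim ker(A − (2)·I) = n − 1 = 3

Summary:
  λ = 2: algebraic multiplicity = 4, geometric multiplicity = 3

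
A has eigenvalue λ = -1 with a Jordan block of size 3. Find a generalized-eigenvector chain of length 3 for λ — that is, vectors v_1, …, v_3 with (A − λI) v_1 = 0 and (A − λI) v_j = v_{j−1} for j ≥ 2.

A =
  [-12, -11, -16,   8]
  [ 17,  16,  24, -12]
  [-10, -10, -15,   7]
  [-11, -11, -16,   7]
A Jordan chain for λ = -1 of length 3:
v_1 = (6, -6, 3, 6)ᵀ
v_2 = (-11, 17, -10, -11)ᵀ
v_3 = (1, 0, 0, 0)ᵀ

Let N = A − (-1)·I. We want v_3 with N^3 v_3 = 0 but N^2 v_3 ≠ 0; then v_{j-1} := N · v_j for j = 3, …, 2.

Pick v_3 = (1, 0, 0, 0)ᵀ.
Then v_2 = N · v_3 = (-11, 17, -10, -11)ᵀ.
Then v_1 = N · v_2 = (6, -6, 3, 6)ᵀ.

Sanity check: (A − (-1)·I) v_1 = (0, 0, 0, 0)ᵀ = 0. ✓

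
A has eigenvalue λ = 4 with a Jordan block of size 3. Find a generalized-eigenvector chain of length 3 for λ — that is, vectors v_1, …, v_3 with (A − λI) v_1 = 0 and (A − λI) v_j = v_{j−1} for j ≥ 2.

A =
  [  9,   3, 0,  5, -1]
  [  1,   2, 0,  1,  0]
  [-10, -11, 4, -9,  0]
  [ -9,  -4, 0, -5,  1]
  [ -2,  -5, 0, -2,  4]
A Jordan chain for λ = 4 of length 3:
v_1 = (0, 0, 1, 0, 0)ᵀ
v_2 = (-1, 0, 0, 1, 0)ᵀ
v_3 = (0, 0, 0, 0, 1)ᵀ

Let N = A − (4)·I. We want v_3 with N^3 v_3 = 0 but N^2 v_3 ≠ 0; then v_{j-1} := N · v_j for j = 3, …, 2.

Pick v_3 = (0, 0, 0, 0, 1)ᵀ.
Then v_2 = N · v_3 = (-1, 0, 0, 1, 0)ᵀ.
Then v_1 = N · v_2 = (0, 0, 1, 0, 0)ᵀ.

Sanity check: (A − (4)·I) v_1 = (0, 0, 0, 0, 0)ᵀ = 0. ✓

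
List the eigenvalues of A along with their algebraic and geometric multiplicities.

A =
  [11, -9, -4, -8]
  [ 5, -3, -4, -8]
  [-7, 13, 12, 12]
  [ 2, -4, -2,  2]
λ = 4: alg = 1, geom = 1; λ = 6: alg = 3, geom = 2

Step 1 — factor the characteristic polynomial to read off the algebraic multiplicities:
  χ_A(x) = (x - 6)^3*(x - 4)

Step 2 — compute geometric multiplicities via the rank-nullity identity g(λ) = n − rank(A − λI):
  rank(A − (4)·I) = 3, so dim ker(A − (4)·I) = n − 3 = 1
  rank(A − (6)·I) = 2, so dim ker(A − (6)·I) = n − 2 = 2

Summary:
  λ = 4: algebraic multiplicity = 1, geometric multiplicity = 1
  λ = 6: algebraic multiplicity = 3, geometric multiplicity = 2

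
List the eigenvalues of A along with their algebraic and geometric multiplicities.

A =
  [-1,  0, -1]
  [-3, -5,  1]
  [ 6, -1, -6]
λ = -4: alg = 3, geom = 1

Step 1 — factor the characteristic polynomial to read off the algebraic multiplicities:
  χ_A(x) = (x + 4)^3

Step 2 — compute geometric multiplicities via the rank-nullity identity g(λ) = n − rank(A − λI):
  rank(A − (-4)·I) = 2, so dim ker(A − (-4)·I) = n − 2 = 1

Summary:
  λ = -4: algebraic multiplicity = 3, geometric multiplicity = 1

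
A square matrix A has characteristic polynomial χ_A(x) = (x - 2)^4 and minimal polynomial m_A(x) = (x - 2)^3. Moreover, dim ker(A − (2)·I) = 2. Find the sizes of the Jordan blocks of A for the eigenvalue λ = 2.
Block sizes for λ = 2: [3, 1]

Step 1 — from the characteristic polynomial, algebraic multiplicity of λ = 2 is 4. From dim ker(A − (2)·I) = 2, there are exactly 2 Jordan blocks for λ = 2.
Step 2 — from the minimal polynomial, the factor (x − 2)^3 tells us the largest block for λ = 2 has size 3.
Step 3 — with total size 4, 2 blocks, and largest block 3, the block sizes (in nonincreasing order) are [3, 1].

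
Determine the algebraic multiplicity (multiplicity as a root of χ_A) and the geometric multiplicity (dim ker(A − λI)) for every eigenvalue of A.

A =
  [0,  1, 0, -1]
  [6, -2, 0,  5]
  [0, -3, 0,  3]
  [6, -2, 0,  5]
λ = 0: alg = 3, geom = 2; λ = 3: alg = 1, geom = 1

Step 1 — factor the characteristic polynomial to read off the algebraic multiplicities:
  χ_A(x) = x^3*(x - 3)

Step 2 — compute geometric multiplicities via the rank-nullity identity g(λ) = n − rank(A − λI):
  rank(A − (0)·I) = 2, so dim ker(A − (0)·I) = n − 2 = 2
  rank(A − (3)·I) = 3, so dim ker(A − (3)·I) = n − 3 = 1

Summary:
  λ = 0: algebraic multiplicity = 3, geometric multiplicity = 2
  λ = 3: algebraic multiplicity = 1, geometric multiplicity = 1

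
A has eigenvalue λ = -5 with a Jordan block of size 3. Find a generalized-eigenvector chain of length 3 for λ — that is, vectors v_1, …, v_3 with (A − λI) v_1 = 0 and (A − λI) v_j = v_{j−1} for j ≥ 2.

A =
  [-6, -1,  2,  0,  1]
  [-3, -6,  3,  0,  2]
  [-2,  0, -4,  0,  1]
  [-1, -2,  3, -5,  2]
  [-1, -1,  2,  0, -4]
A Jordan chain for λ = -5 of length 3:
v_1 = (-1, -2, -1, -1, -1)ᵀ
v_2 = (-1, -3, -2, -1, -1)ᵀ
v_3 = (1, 0, 0, 0, 0)ᵀ

Let N = A − (-5)·I. We want v_3 with N^3 v_3 = 0 but N^2 v_3 ≠ 0; then v_{j-1} := N · v_j for j = 3, …, 2.

Pick v_3 = (1, 0, 0, 0, 0)ᵀ.
Then v_2 = N · v_3 = (-1, -3, -2, -1, -1)ᵀ.
Then v_1 = N · v_2 = (-1, -2, -1, -1, -1)ᵀ.

Sanity check: (A − (-5)·I) v_1 = (0, 0, 0, 0, 0)ᵀ = 0. ✓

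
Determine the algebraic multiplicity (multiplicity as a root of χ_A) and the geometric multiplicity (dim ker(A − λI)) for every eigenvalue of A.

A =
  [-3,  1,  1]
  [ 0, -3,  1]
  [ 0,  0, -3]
λ = -3: alg = 3, geom = 1

Step 1 — factor the characteristic polynomial to read off the algebraic multiplicities:
  χ_A(x) = (x + 3)^3

Step 2 — compute geometric multiplicities via the rank-nullity identity g(λ) = n − rank(A − λI):
  rank(A − (-3)·I) = 2, so dim ker(A − (-3)·I) = n − 2 = 1

Summary:
  λ = -3: algebraic multiplicity = 3, geometric multiplicity = 1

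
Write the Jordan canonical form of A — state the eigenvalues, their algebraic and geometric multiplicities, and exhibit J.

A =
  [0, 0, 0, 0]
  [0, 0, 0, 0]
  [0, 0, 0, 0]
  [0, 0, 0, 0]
J_1(0) ⊕ J_1(0) ⊕ J_1(0) ⊕ J_1(0)

The characteristic polynomial is
  det(x·I − A) = x^4

Eigenvalues and multiplicities (the geometric multiplicity of λ is n − rank(A − λI), which equals the number of Jordan blocks for λ):
  λ = 0: algebraic multiplicity = 4, geometric multiplicity = 4

Determining the block sizes for each eigenvalue:
  λ = 0: gm = am = 4, so every block has size 1 → block sizes [1, 1, 1, 1]

Assembling the blocks gives a Jordan form
J =
  [0, 0, 0, 0]
  [0, 0, 0, 0]
  [0, 0, 0, 0]
  [0, 0, 0, 0]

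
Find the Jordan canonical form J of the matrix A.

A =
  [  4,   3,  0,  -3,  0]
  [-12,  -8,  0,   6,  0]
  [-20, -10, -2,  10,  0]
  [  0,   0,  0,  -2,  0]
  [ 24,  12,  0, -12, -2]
J_2(-2) ⊕ J_1(-2) ⊕ J_1(-2) ⊕ J_1(-2)

The characteristic polynomial is
  det(x·I − A) = x^5 + 10*x^4 + 40*x^3 + 80*x^2 + 80*x + 32 = (x + 2)^5

Eigenvalues and multiplicities (the geometric multiplicity of λ is n − rank(A − λI), which equals the number of Jordan blocks for λ):
  λ = -2: algebraic multiplicity = 5, geometric multiplicity = 4

Determining the block sizes for each eigenvalue:
  λ = -2: 4 blocks summing to 5 forces exactly one block of size 2 and the rest size 1 → block sizes [2, 1, 1, 1]

Assembling the blocks gives a Jordan form
J =
  [-2,  1,  0,  0,  0]
  [ 0, -2,  0,  0,  0]
  [ 0,  0, -2,  0,  0]
  [ 0,  0,  0, -2,  0]
  [ 0,  0,  0,  0, -2]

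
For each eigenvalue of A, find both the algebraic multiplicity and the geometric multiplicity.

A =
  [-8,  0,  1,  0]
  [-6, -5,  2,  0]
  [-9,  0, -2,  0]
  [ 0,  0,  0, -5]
λ = -5: alg = 4, geom = 3

Step 1 — factor the characteristic polynomial to read off the algebraic multiplicities:
  χ_A(x) = (x + 5)^4

Step 2 — compute geometric multiplicities via the rank-nullity identity g(λ) = n − rank(A − λI):
  rank(A − (-5)·I) = 1, so dim ker(A − (-5)·I) = n − 1 = 3

Summary:
  λ = -5: algebraic multiplicity = 4, geometric multiplicity = 3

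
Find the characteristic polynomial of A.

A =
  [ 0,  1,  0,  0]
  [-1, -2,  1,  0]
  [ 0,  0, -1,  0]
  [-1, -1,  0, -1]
x^4 + 4*x^3 + 6*x^2 + 4*x + 1

Expanding det(x·I − A) (e.g. by cofactor expansion or by noting that A is similar to its Jordan form J, which has the same characteristic polynomial as A) gives
  χ_A(x) = x^4 + 4*x^3 + 6*x^2 + 4*x + 1
which factors as (x + 1)^4. The eigenvalues (with algebraic multiplicities) are λ = -1 with multiplicity 4.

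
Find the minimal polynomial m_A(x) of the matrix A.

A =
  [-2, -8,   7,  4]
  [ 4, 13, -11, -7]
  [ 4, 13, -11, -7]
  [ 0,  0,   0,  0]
x^3

The characteristic polynomial is χ_A(x) = x^4, so the eigenvalues are known. The minimal polynomial is
  m_A(x) = Π_λ (x − λ)^{k_λ}
where k_λ is the size of the *largest* Jordan block for λ (equivalently, the smallest k with (A − λI)^k v = 0 for every generalised eigenvector v of λ).

  λ = 0: largest Jordan block has size 3, contributing (x − 0)^3

So m_A(x) = x^3 = x^3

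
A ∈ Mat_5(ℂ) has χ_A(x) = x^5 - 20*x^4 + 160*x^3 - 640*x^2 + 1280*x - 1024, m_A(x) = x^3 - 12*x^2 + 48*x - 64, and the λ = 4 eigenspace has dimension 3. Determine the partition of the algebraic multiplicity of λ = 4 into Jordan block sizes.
Block sizes for λ = 4: [3, 1, 1]

Step 1 — from the characteristic polynomial, algebraic multiplicity of λ = 4 is 5. From dim ker(A − (4)·I) = 3, there are exactly 3 Jordan blocks for λ = 4.
Step 2 — from the minimal polynomial, the factor (x − 4)^3 tells us the largest block for λ = 4 has size 3.
Step 3 — with total size 5, 3 blocks, and largest block 3, the block sizes (in nonincreasing order) are [3, 1, 1].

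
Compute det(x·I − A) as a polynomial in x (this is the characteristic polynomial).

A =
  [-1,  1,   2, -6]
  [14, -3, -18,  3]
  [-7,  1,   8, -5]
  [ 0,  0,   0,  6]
x^4 - 10*x^3 + 13*x^2 + 60*x + 36

Expanding det(x·I − A) (e.g. by cofactor expansion or by noting that A is similar to its Jordan form J, which has the same characteristic polynomial as A) gives
  χ_A(x) = x^4 - 10*x^3 + 13*x^2 + 60*x + 36
which factors as (x - 6)^2*(x + 1)^2. The eigenvalues (with algebraic multiplicities) are λ = -1 with multiplicity 2, λ = 6 with multiplicity 2.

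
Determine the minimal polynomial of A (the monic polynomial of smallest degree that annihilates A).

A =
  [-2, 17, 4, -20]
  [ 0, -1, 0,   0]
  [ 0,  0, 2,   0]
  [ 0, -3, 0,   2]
x^3 + x^2 - 4*x - 4

The characteristic polynomial is χ_A(x) = (x - 2)^2*(x + 1)*(x + 2), so the eigenvalues are known. The minimal polynomial is
  m_A(x) = Π_λ (x − λ)^{k_λ}
where k_λ is the size of the *largest* Jordan block for λ (equivalently, the smallest k with (A − λI)^k v = 0 for every generalised eigenvector v of λ).

  λ = -2: largest Jordan block has size 1, contributing (x + 2)
  λ = -1: largest Jordan block has size 1, contributing (x + 1)
  λ = 2: largest Jordan block has size 1, contributing (x − 2)

So m_A(x) = (x - 2)*(x + 1)*(x + 2) = x^3 + x^2 - 4*x - 4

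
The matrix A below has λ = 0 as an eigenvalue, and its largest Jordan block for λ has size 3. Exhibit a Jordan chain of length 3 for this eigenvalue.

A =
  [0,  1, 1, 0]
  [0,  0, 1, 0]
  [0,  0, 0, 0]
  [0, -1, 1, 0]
A Jordan chain for λ = 0 of length 3:
v_1 = (1, 0, 0, -1)ᵀ
v_2 = (1, 1, 0, 1)ᵀ
v_3 = (0, 0, 1, 0)ᵀ

Let N = A − (0)·I. We want v_3 with N^3 v_3 = 0 but N^2 v_3 ≠ 0; then v_{j-1} := N · v_j for j = 3, …, 2.

Pick v_3 = (0, 0, 1, 0)ᵀ.
Then v_2 = N · v_3 = (1, 1, 0, 1)ᵀ.
Then v_1 = N · v_2 = (1, 0, 0, -1)ᵀ.

Sanity check: (A − (0)·I) v_1 = (0, 0, 0, 0)ᵀ = 0. ✓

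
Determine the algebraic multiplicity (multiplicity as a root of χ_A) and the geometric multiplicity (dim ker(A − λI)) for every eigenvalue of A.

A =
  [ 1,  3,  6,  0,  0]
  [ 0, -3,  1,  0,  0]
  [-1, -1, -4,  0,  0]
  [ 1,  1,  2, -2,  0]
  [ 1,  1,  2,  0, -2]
λ = -2: alg = 5, geom = 3

Step 1 — factor the characteristic polynomial to read off the algebraic multiplicities:
  χ_A(x) = (x + 2)^5

Step 2 — compute geometric multiplicities via the rank-nullity identity g(λ) = n − rank(A − λI):
  rank(A − (-2)·I) = 2, so dim ker(A − (-2)·I) = n − 2 = 3

Summary:
  λ = -2: algebraic multiplicity = 5, geometric multiplicity = 3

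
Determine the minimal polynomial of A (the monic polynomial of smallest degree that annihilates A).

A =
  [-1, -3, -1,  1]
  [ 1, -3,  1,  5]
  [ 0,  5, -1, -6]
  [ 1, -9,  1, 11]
x^4 - 6*x^3

The characteristic polynomial is χ_A(x) = x^3*(x - 6), so the eigenvalues are known. The minimal polynomial is
  m_A(x) = Π_λ (x − λ)^{k_λ}
where k_λ is the size of the *largest* Jordan block for λ (equivalently, the smallest k with (A − λI)^k v = 0 for every generalised eigenvector v of λ).

  λ = 0: largest Jordan block has size 3, contributing (x − 0)^3
  λ = 6: largest Jordan block has size 1, contributing (x − 6)

So m_A(x) = x^3*(x - 6) = x^4 - 6*x^3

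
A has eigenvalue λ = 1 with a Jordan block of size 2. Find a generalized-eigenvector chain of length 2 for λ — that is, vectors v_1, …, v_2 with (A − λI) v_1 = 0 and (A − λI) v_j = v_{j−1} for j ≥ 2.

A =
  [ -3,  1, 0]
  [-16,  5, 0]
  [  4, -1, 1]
A Jordan chain for λ = 1 of length 2:
v_1 = (-4, -16, 4)ᵀ
v_2 = (1, 0, 0)ᵀ

Let N = A − (1)·I. We want v_2 with N^2 v_2 = 0 but N^1 v_2 ≠ 0; then v_{j-1} := N · v_j for j = 2, …, 2.

Pick v_2 = (1, 0, 0)ᵀ.
Then v_1 = N · v_2 = (-4, -16, 4)ᵀ.

Sanity check: (A − (1)·I) v_1 = (0, 0, 0)ᵀ = 0. ✓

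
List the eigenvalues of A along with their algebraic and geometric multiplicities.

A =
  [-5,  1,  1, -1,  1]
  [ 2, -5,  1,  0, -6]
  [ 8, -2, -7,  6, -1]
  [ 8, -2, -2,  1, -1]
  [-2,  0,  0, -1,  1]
λ = -5: alg = 3, geom = 1; λ = 0: alg = 2, geom = 1

Step 1 — factor the characteristic polynomial to read off the algebraic multiplicities:
  χ_A(x) = x^2*(x + 5)^3

Step 2 — compute geometric multiplicities via the rank-nullity identity g(λ) = n − rank(A − λI):
  rank(A − (-5)·I) = 4, so dim ker(A − (-5)·I) = n − 4 = 1
  rank(A − (0)·I) = 4, so dim ker(A − (0)·I) = n − 4 = 1

Summary:
  λ = -5: algebraic multiplicity = 3, geometric multiplicity = 1
  λ = 0: algebraic multiplicity = 2, geometric multiplicity = 1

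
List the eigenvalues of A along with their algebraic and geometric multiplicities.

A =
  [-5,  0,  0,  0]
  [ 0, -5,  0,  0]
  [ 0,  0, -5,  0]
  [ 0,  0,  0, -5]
λ = -5: alg = 4, geom = 4

Step 1 — factor the characteristic polynomial to read off the algebraic multiplicities:
  χ_A(x) = (x + 5)^4

Step 2 — compute geometric multiplicities via the rank-nullity identity g(λ) = n − rank(A − λI):
  rank(A − (-5)·I) = 0, so dim ker(A − (-5)·I) = n − 0 = 4

Summary:
  λ = -5: algebraic multiplicity = 4, geometric multiplicity = 4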